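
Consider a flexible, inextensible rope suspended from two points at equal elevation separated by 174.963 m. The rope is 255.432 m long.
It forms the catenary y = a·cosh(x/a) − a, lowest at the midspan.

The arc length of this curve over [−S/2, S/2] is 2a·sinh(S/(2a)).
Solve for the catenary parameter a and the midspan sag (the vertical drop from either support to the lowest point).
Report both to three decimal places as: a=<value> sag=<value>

a=55.969 sag=83.473

seed: a₀ = √(S³/(24(L−S))) = √(174.963³/(24·80.469)) = 52.662249
iter 1: u=1.661180  f(a)=+1.186e+01  f'(a)=-3.987e+00  a ← 52.662249 − (+1.186e+01/-3.987e+00) = 55.637261
iter 2: u=1.572355  f(a)=+1.079e+00  f'(a)=-3.291e+00  a ← 55.637261 − (+1.079e+00/-3.291e+00) = 55.965170
iter 3: u=1.563142  f(a)=+1.091e-02  f'(a)=-3.225e+00  a ← 55.965170 − (+1.091e-02/-3.225e+00) = 55.968553
iter 4: u=1.563047  f(a)=+1.141e-06  f'(a)=-3.225e+00  a ← 55.968553 − (+1.141e-06/-3.225e+00) = 55.968554
iter 5: u=1.563047  f(a)=+2.842e-14  f'(a)=-3.225e+00  a ← 55.968554 − (+2.842e-14/-3.225e+00) = 55.968554
converged: |Δa| < 1e-12 after 5 iterations
sag = a·(cosh(S/(2a)) − 1) = 55.968554·(cosh(1.563047) − 1) = 83.472673
T_max/T_min = cosh(S/(2a)) = 2.491421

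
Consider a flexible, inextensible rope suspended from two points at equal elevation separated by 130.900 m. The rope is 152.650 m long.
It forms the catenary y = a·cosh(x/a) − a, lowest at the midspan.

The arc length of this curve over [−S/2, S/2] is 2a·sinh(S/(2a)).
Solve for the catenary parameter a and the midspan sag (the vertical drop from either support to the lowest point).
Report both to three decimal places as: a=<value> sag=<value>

seed: a₀ = √(S³/(24(L−S))) = √(130.900³/(24·21.750)) = 65.550230
iter 1: u=0.998471  f(a)=+1.110e+00  f'(a)=-7.322e-01  a ← 65.550230 − (+1.110e+00/-7.322e-01) = 67.066639
iter 2: u=0.975895  f(a)=+3.970e-02  f'(a)=-6.807e-01  a ← 67.066639 − (+3.970e-02/-6.807e-01) = 67.124958
iter 3: u=0.975047  f(a)=+5.491e-05  f'(a)=-6.788e-01  a ← 67.124958 − (+5.491e-05/-6.788e-01) = 67.125038
iter 4: u=0.975046  f(a)=+1.054e-10  f'(a)=-6.788e-01  a ← 67.125038 − (+1.054e-10/-6.788e-01) = 67.125038
iter 5: u=0.975046  f(a)=-2.842e-14  f'(a)=-6.788e-01  a ← 67.125038 − (-2.842e-14/-6.788e-01) = 67.125038
converged: |Δa| < 1e-12 after 5 iterations
sag = a·(cosh(S/(2a)) − 1) = 67.125038·(cosh(0.975046) − 1) = 34.517848
T_max/T_min = cosh(S/(2a)) = 1.514232

a=67.125 sag=34.518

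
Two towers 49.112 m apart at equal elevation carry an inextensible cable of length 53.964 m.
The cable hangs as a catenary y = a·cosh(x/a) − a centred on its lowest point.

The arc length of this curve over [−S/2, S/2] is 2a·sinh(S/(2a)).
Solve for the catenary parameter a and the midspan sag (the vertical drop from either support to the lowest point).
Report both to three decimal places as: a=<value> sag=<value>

seed: a₀ = √(S³/(24(L−S))) = √(49.112³/(24·4.852)) = 31.894472
iter 1: u=0.769914  f(a)=+1.459e-01  f'(a)=-3.227e-01  a ← 31.894472 − (+1.459e-01/-3.227e-01) = 32.346481
iter 2: u=0.759155  f(a)=+3.158e-03  f'(a)=-3.088e-01  a ← 32.346481 − (+3.158e-03/-3.088e-01) = 32.356708
iter 3: u=0.758915  f(a)=+1.554e-06  f'(a)=-3.085e-01  a ← 32.356708 − (+1.554e-06/-3.085e-01) = 32.356713
iter 4: u=0.758915  f(a)=+3.695e-13  f'(a)=-3.085e-01  a ← 32.356713 − (+3.695e-13/-3.085e-01) = 32.356713
converged: |Δa| < 1e-12 after 4 iterations
sag = a·(cosh(S/(2a)) − 1) = 32.356713·(cosh(0.758915) − 1) = 9.773860
T_max/T_min = cosh(S/(2a)) = 1.302066

a=32.357 sag=9.774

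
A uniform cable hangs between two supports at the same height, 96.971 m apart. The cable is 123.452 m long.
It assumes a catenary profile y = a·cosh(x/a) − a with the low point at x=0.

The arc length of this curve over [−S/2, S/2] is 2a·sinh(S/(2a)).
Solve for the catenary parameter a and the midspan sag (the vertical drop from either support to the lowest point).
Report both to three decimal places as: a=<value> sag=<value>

seed: a₀ = √(S³/(24(L−S))) = √(96.971³/(24·26.481)) = 37.878258
iter 1: u=1.280035  f(a)=+2.256e+00  f'(a)=-1.641e+00  a ← 37.878258 − (+2.256e+00/-1.641e+00) = 39.252937
iter 2: u=1.235207  f(a)=+1.286e-01  f'(a)=-1.459e+00  a ← 39.252937 − (+1.286e-01/-1.459e+00) = 39.341111
iter 3: u=1.232439  f(a)=+4.741e-04  f'(a)=-1.448e+00  a ← 39.341111 − (+4.741e-04/-1.448e+00) = 39.341438
iter 4: u=1.232428  f(a)=+6.493e-09  f'(a)=-1.448e+00  a ← 39.341438 − (+6.493e-09/-1.448e+00) = 39.341438
iter 5: u=1.232428  f(a)=+2.842e-14  f'(a)=-1.448e+00  a ← 39.341438 − (+2.842e-14/-1.448e+00) = 39.341438
converged: |Δa| < 1e-12 after 5 iterations
sag = a·(cosh(S/(2a)) − 1) = 39.341438·(cosh(1.232428) − 1) = 33.855883
T_max/T_min = cosh(S/(2a)) = 1.860565

a=39.341 sag=33.856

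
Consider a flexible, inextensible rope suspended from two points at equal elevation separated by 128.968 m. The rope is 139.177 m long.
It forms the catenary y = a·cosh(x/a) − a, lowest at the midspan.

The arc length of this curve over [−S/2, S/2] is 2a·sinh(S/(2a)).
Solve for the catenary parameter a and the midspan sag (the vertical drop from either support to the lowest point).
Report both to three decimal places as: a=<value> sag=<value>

seed: a₀ = √(S³/(24(L−S))) = √(128.968³/(24·10.209)) = 93.567651
iter 1: u=0.689170  f(a)=+2.452e-01  f'(a)=-2.288e-01  a ← 93.567651 − (+2.452e-01/-2.288e-01) = 94.639528
iter 2: u=0.681364  f(a)=+4.277e-03  f'(a)=-2.208e-01  a ← 94.639528 − (+4.277e-03/-2.208e-01) = 94.658895
iter 3: u=0.681225  f(a)=+1.353e-06  f'(a)=-2.207e-01  a ← 94.658895 − (+1.353e-06/-2.207e-01) = 94.658901
iter 4: u=0.681225  f(a)=+1.421e-13  f'(a)=-2.207e-01  a ← 94.658901 − (+1.421e-13/-2.207e-01) = 94.658901
converged: |Δa| < 1e-12 after 4 iterations
sag = a·(cosh(S/(2a)) − 1) = 94.658901·(cosh(0.681225) − 1) = 22.826702
T_max/T_min = cosh(S/(2a)) = 1.241147

a=94.659 sag=22.827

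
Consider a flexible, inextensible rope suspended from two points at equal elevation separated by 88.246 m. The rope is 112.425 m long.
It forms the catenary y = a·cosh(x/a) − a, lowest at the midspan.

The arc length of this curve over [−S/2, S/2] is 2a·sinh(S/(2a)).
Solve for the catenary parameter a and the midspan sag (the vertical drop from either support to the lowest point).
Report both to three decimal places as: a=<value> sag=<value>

seed: a₀ = √(S³/(24(L−S))) = √(88.246³/(24·24.179)) = 34.412621
iter 1: u=1.282175  f(a)=+2.067e+00  f'(a)=-1.650e+00  a ← 34.412621 − (+2.067e+00/-1.650e+00) = 35.665212
iter 2: u=1.237144  f(a)=+1.182e-01  f'(a)=-1.466e+00  a ← 35.665212 − (+1.182e-01/-1.466e+00) = 35.745833
iter 3: u=1.234354  f(a)=+4.386e-04  f'(a)=-1.456e+00  a ← 35.745833 − (+4.386e-04/-1.456e+00) = 35.746134
iter 4: u=1.234343  f(a)=+6.087e-09  f'(a)=-1.455e+00  a ← 35.746134 − (+6.087e-09/-1.455e+00) = 35.746134
iter 5: u=1.234343  f(a)=+0.000e+00  f'(a)=-1.455e+00  a ← 35.746134 − (+0.000e+00/-1.455e+00) = 35.746134
converged: |Δa| < 1e-12 after 5 iterations
sag = a·(cosh(S/(2a)) − 1) = 35.746134·(cosh(1.234343) − 1) = 30.869414
T_max/T_min = cosh(S/(2a)) = 1.863573

a=35.746 sag=30.869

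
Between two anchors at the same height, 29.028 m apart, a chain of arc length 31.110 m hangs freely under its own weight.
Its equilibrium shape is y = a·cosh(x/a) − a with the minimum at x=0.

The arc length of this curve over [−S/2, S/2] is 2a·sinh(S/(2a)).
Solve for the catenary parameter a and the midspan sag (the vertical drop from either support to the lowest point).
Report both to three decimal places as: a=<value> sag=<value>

seed: a₀ = √(S³/(24(L−S))) = √(29.028³/(24·2.082)) = 22.124817
iter 1: u=0.656005  f(a)=+4.526e-02  f'(a)=-1.964e-01  a ← 22.124817 − (+4.526e-02/-1.964e-01) = 22.355233
iter 2: u=0.649244  f(a)=+7.168e-04  f'(a)=-1.903e-01  a ← 22.355233 − (+7.168e-04/-1.903e-01) = 22.359000
iter 3: u=0.649135  f(a)=+1.862e-07  f'(a)=-1.902e-01  a ← 22.359000 − (+1.862e-07/-1.902e-01) = 22.359001
iter 4: u=0.649135  f(a)=+1.421e-14  f'(a)=-1.902e-01  a ← 22.359001 − (+1.421e-14/-1.902e-01) = 22.359001
converged: |Δa| < 1e-12 after 4 iterations
sag = a·(cosh(S/(2a)) − 1) = 22.359001·(cosh(0.649135) − 1) = 4.878527
T_max/T_min = cosh(S/(2a)) = 1.218191

a=22.359 sag=4.879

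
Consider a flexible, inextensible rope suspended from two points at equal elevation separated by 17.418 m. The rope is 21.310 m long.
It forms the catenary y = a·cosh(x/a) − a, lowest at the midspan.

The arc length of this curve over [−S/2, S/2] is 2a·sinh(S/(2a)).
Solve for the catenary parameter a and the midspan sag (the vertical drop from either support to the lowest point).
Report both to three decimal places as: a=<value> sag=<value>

a=7.762 sag=5.421

seed: a₀ = √(S³/(24(L−S))) = √(17.418³/(24·3.892)) = 7.521516
iter 1: u=1.157878  f(a)=+2.694e-01  f'(a)=-1.180e+00  a ← 7.521516 − (+2.694e-01/-1.180e+00) = 7.749718
iter 2: u=1.123783  f(a)=+1.275e-02  f'(a)=-1.071e+00  a ← 7.749718 − (+1.275e-02/-1.071e+00) = 7.761617
iter 3: u=1.122060  f(a)=+3.167e-05  f'(a)=-1.066e+00  a ← 7.761617 − (+3.167e-05/-1.066e+00) = 7.761647
iter 4: u=1.122056  f(a)=+1.966e-10  f'(a)=-1.066e+00  a ← 7.761647 − (+1.966e-10/-1.066e+00) = 7.761647
iter 5: u=1.122056  f(a)=-3.553e-15  f'(a)=-1.066e+00  a ← 7.761647 − (-3.553e-15/-1.066e+00) = 7.761647
converged: |Δa| < 1e-12 after 5 iterations
sag = a·(cosh(S/(2a)) − 1) = 7.761647·(cosh(1.122056) − 1) = 5.420621
T_max/T_min = cosh(S/(2a)) = 1.698385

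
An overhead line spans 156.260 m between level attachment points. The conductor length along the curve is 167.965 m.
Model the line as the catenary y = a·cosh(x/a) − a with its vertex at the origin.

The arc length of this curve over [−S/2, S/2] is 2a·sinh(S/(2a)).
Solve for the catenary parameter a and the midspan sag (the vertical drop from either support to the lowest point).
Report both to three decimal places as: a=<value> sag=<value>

a=117.829 sag=26.866

seed: a₀ = √(S³/(24(L−S))) = √(156.260³/(24·11.705)) = 116.541445
iter 1: u=0.670405  f(a)=+2.659e-01  f'(a)=-2.100e-01  a ← 116.541445 − (+2.659e-01/-2.100e-01) = 117.807205
iter 2: u=0.663202  f(a)=+4.394e-03  f'(a)=-2.032e-01  a ← 117.807205 − (+4.394e-03/-2.032e-01) = 117.828832
iter 3: u=0.663080  f(a)=+1.245e-06  f'(a)=-2.030e-01  a ← 117.828832 − (+1.245e-06/-2.030e-01) = 117.828838
iter 4: u=0.663080  f(a)=+1.421e-13  f'(a)=-2.030e-01  a ← 117.828838 − (+1.421e-13/-2.030e-01) = 117.828838
converged: |Δa| < 1e-12 after 4 iterations
sag = a·(cosh(S/(2a)) − 1) = 117.828838·(cosh(0.663080) − 1) = 26.866343
T_max/T_min = cosh(S/(2a)) = 1.228012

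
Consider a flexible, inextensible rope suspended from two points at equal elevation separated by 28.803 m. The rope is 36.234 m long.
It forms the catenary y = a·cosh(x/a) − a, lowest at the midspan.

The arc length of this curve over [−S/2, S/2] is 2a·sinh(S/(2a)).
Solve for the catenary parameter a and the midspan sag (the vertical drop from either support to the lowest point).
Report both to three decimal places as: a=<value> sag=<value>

seed: a₀ = √(S³/(24(L−S))) = √(28.803³/(24·7.431)) = 11.575169
iter 1: u=1.244172  f(a)=+5.968e-01  f'(a)=-1.494e+00  a ← 11.575169 − (+5.968e-01/-1.494e+00) = 11.974633
iter 2: u=1.202667  f(a)=+3.229e-02  f'(a)=-1.336e+00  a ← 11.974633 − (+3.229e-02/-1.336e+00) = 11.998793
iter 3: u=1.200246  f(a)=+1.064e-04  f'(a)=-1.328e+00  a ← 11.998793 − (+1.064e-04/-1.328e+00) = 11.998873
iter 4: u=1.200238  f(a)=+1.166e-09  f'(a)=-1.328e+00  a ← 11.998873 − (+1.166e-09/-1.328e+00) = 11.998873
iter 5: u=1.200238  f(a)=-7.105e-15  f'(a)=-1.328e+00  a ← 11.998873 − (-7.105e-15/-1.328e+00) = 11.998873
converged: |Δa| < 1e-12 after 5 iterations
sag = a·(cosh(S/(2a)) − 1) = 11.998873·(cosh(1.200238) − 1) = 9.731259
T_max/T_min = cosh(S/(2a)) = 1.811014

a=11.999 sag=9.731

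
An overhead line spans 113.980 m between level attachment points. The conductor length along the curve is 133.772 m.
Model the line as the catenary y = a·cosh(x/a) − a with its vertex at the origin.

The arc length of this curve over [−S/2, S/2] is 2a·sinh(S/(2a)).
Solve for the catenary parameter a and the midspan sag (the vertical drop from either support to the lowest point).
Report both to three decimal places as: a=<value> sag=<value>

seed: a₀ = √(S³/(24(L−S))) = √(113.980³/(24·19.792)) = 55.833200
iter 1: u=1.020719  f(a)=+1.057e+00  f'(a)=-7.856e-01  a ← 55.833200 − (+1.057e+00/-7.856e-01) = 57.178582
iter 2: u=0.996702  f(a)=+3.941e-02  f'(a)=-7.280e-01  a ← 57.178582 − (+3.941e-02/-7.280e-01) = 57.232715
iter 3: u=0.995759  f(a)=+5.949e-05  f'(a)=-7.258e-01  a ← 57.232715 − (+5.949e-05/-7.258e-01) = 57.232797
iter 4: u=0.995758  f(a)=+1.361e-10  f'(a)=-7.258e-01  a ← 57.232797 − (+1.361e-10/-7.258e-01) = 57.232797
iter 5: u=0.995758  f(a)=-2.842e-14  f'(a)=-7.258e-01  a ← 57.232797 − (-2.842e-14/-7.258e-01) = 57.232797
converged: |Δa| < 1e-12 after 5 iterations
sag = a·(cosh(S/(2a)) − 1) = 57.232797·(cosh(0.995758) − 1) = 30.797482
T_max/T_min = cosh(S/(2a)) = 1.538109

a=57.233 sag=30.797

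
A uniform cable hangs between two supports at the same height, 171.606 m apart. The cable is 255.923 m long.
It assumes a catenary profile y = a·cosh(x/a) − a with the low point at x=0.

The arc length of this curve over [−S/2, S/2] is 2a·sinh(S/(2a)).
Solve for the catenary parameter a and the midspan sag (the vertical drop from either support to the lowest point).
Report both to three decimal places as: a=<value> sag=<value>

seed: a₀ = √(S³/(24(L−S))) = √(171.606³/(24·84.317)) = 49.973010
iter 1: u=1.716987  f(a)=+1.334e+01  f'(a)=-4.480e+00  a ← 49.973010 − (+1.334e+01/-4.480e+00) = 52.950165
iter 2: u=1.620448  f(a)=+1.285e+00  f'(a)=-3.655e+00  a ← 52.950165 − (+1.285e+00/-3.655e+00) = 53.301701
iter 3: u=1.609761  f(a)=+1.473e-02  f'(a)=-3.572e+00  a ← 53.301701 − (+1.473e-02/-3.572e+00) = 53.305825
iter 4: u=1.609636  f(a)=+1.985e-06  f'(a)=-3.571e+00  a ← 53.305825 − (+1.985e-06/-3.571e+00) = 53.305826
iter 5: u=1.609636  f(a)=+0.000e+00  f'(a)=-3.571e+00  a ← 53.305826 − (+0.000e+00/-3.571e+00) = 53.305826
converged: |Δa| < 1e-12 after 5 iterations
sag = a·(cosh(S/(2a)) − 1) = 53.305826·(cosh(1.609636) − 1) = 85.314723
T_max/T_min = cosh(S/(2a)) = 2.600477

a=53.306 sag=85.315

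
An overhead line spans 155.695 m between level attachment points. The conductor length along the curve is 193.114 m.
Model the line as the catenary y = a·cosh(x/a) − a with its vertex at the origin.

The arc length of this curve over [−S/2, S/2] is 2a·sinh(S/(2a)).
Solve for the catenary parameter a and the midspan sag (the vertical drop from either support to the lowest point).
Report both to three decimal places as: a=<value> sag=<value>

seed: a₀ = √(S³/(24(L−S))) = √(155.695³/(24·37.419)) = 64.827652
iter 1: u=1.200838  f(a)=+2.792e+00  f'(a)=-1.330e+00  a ← 64.827652 − (+2.792e+00/-1.330e+00) = 66.927723
iter 2: u=1.163158  f(a)=+1.414e-01  f'(a)=-1.198e+00  a ← 66.927723 − (+1.414e-01/-1.198e+00) = 67.045771
iter 3: u=1.161110  f(a)=+4.057e-04  f'(a)=-1.191e+00  a ← 67.045771 − (+4.057e-04/-1.191e+00) = 67.046112
iter 4: u=1.161104  f(a)=+3.358e-09  f'(a)=-1.191e+00  a ← 67.046112 − (+3.358e-09/-1.191e+00) = 67.046112
iter 5: u=1.161104  f(a)=+0.000e+00  f'(a)=-1.191e+00  a ← 67.046112 − (+0.000e+00/-1.191e+00) = 67.046112
converged: |Δa| < 1e-12 after 5 iterations
sag = a·(cosh(S/(2a)) − 1) = 67.046112·(cosh(1.161104) − 1) = 50.505729
T_max/T_min = cosh(S/(2a)) = 1.753298

a=67.046 sag=50.506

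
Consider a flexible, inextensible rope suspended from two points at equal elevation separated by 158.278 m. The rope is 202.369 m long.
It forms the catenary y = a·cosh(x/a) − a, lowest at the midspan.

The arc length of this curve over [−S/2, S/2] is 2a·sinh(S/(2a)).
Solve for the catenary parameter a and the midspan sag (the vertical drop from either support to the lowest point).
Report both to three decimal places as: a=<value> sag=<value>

a=63.623 sag=55.902

seed: a₀ = √(S³/(24(L−S))) = √(158.278³/(24·44.091)) = 61.213926
iter 1: u=1.292827  f(a)=+3.835e+00  f'(a)=-1.696e+00  a ← 61.213926 − (+3.835e+00/-1.696e+00) = 63.474791
iter 2: u=1.246778  f(a)=+2.227e-01  f'(a)=-1.504e+00  a ← 63.474791 − (+2.227e-01/-1.504e+00) = 63.622820
iter 3: u=1.243878  f(a)=+8.534e-04  f'(a)=-1.493e+00  a ← 63.622820 − (+8.534e-04/-1.493e+00) = 63.623391
iter 4: u=1.243866  f(a)=+1.264e-08  f'(a)=-1.493e+00  a ← 63.623391 − (+1.264e-08/-1.493e+00) = 63.623391
iter 5: u=1.243866  f(a)=+0.000e+00  f'(a)=-1.493e+00  a ← 63.623391 − (+0.000e+00/-1.493e+00) = 63.623391
converged: |Δa| < 1e-12 after 5 iterations
sag = a·(cosh(S/(2a)) − 1) = 63.623391·(cosh(1.243866) − 1) = 55.901664
T_max/T_min = cosh(S/(2a)) = 1.878634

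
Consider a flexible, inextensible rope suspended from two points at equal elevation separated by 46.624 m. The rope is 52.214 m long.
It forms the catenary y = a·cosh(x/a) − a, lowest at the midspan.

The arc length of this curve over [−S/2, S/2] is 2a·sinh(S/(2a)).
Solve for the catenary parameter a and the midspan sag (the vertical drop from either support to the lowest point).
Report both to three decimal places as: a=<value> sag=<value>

a=27.967 sag=10.292

seed: a₀ = √(S³/(24(L−S))) = √(46.624³/(24·5.590)) = 27.485445
iter 1: u=0.848158  f(a)=+2.045e-01  f'(a)=-4.368e-01  a ← 27.485445 − (+2.045e-01/-4.368e-01) = 27.953738
iter 2: u=0.833949  f(a)=+5.345e-03  f'(a)=-4.142e-01  a ← 27.953738 − (+5.345e-03/-4.142e-01) = 27.966641
iter 3: u=0.833565  f(a)=+3.866e-06  f'(a)=-4.136e-01  a ← 27.966641 − (+3.866e-06/-4.136e-01) = 27.966650
iter 4: u=0.833564  f(a)=+2.025e-12  f'(a)=-4.136e-01  a ← 27.966650 − (+2.025e-12/-4.136e-01) = 27.966650
converged: |Δa| < 1e-12 after 4 iterations
sag = a·(cosh(S/(2a)) − 1) = 27.966650·(cosh(0.833564) − 1) = 10.291800
T_max/T_min = cosh(S/(2a)) = 1.368003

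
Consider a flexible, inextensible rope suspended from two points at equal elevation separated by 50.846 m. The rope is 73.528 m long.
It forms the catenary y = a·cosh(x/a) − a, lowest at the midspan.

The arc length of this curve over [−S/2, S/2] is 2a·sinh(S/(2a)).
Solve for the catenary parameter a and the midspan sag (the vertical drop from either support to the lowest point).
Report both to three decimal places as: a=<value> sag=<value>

a=16.488 sag=23.804

seed: a₀ = √(S³/(24(L−S))) = √(50.846³/(24·22.682)) = 15.539566
iter 1: u=1.636017  f(a)=+3.236e+00  f'(a)=-3.779e+00  a ← 15.539566 − (+3.236e+00/-3.779e+00) = 16.395927
iter 2: u=1.550568  f(a)=+2.868e-01  f'(a)=-3.137e+00  a ← 16.395927 − (+2.868e-01/-3.137e+00) = 16.487362
iter 3: u=1.541969  f(a)=+2.736e-03  f'(a)=-3.077e+00  a ← 16.487362 − (+2.736e-03/-3.077e+00) = 16.488251
iter 4: u=1.541886  f(a)=+2.542e-07  f'(a)=-3.076e+00  a ← 16.488251 − (+2.542e-07/-3.076e+00) = 16.488251
iter 5: u=1.541886  f(a)=+0.000e+00  f'(a)=-3.076e+00  a ← 16.488251 − (+0.000e+00/-3.076e+00) = 16.488251
converged: |Δa| < 1e-12 after 5 iterations
sag = a·(cosh(S/(2a)) − 1) = 16.488251·(cosh(1.541886) − 1) = 23.803859
T_max/T_min = cosh(S/(2a)) = 2.443686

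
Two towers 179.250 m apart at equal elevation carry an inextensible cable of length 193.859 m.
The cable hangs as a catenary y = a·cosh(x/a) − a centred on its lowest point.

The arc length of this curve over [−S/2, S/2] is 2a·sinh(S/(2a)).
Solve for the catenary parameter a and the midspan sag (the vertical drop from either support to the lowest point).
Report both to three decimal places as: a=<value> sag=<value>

seed: a₀ = √(S³/(24(L−S))) = √(179.250³/(24·14.609)) = 128.166015
iter 1: u=0.699288  f(a)=+3.614e-01  f'(a)=-2.393e-01  a ← 128.166015 − (+3.614e-01/-2.393e-01) = 129.676081
iter 2: u=0.691145  f(a)=+6.486e-03  f'(a)=-2.308e-01  a ← 129.676081 − (+6.486e-03/-2.308e-01) = 129.704184
iter 3: u=0.690995  f(a)=+2.174e-06  f'(a)=-2.306e-01  a ← 129.704184 − (+2.174e-06/-2.306e-01) = 129.704194
iter 4: u=0.690995  f(a)=+2.558e-13  f'(a)=-2.306e-01  a ← 129.704194 − (+2.558e-13/-2.306e-01) = 129.704194
converged: |Δa| < 1e-12 after 4 iterations
sag = a·(cosh(S/(2a)) − 1) = 129.704194·(cosh(0.690995) − 1) = 32.217101
T_max/T_min = cosh(S/(2a)) = 1.248389

a=129.704 sag=32.217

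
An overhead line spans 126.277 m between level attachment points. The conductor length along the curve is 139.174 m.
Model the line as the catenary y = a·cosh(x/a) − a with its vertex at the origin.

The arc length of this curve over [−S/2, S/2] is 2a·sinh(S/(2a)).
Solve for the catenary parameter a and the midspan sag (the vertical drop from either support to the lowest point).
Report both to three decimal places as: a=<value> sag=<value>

seed: a₀ = √(S³/(24(L−S))) = √(126.277³/(24·12.897)) = 80.655950
iter 1: u=0.782813  f(a)=+4.010e-01  f'(a)=-3.398e-01  a ← 80.655950 − (+4.010e-01/-3.398e-01) = 81.835868
iter 2: u=0.771526  f(a)=+8.968e-03  f'(a)=-3.248e-01  a ← 81.835868 − (+8.968e-03/-3.248e-01) = 81.863482
iter 3: u=0.771266  f(a)=+4.714e-06  f'(a)=-3.244e-01  a ← 81.863482 − (+4.714e-06/-3.244e-01) = 81.863496
iter 4: u=0.771266  f(a)=+1.279e-12  f'(a)=-3.244e-01  a ← 81.863496 − (+1.279e-12/-3.244e-01) = 81.863496
converged: |Δa| < 1e-12 after 4 iterations
sag = a·(cosh(S/(2a)) − 1) = 81.863496·(cosh(0.771266) − 1) = 25.579431
T_max/T_min = cosh(S/(2a)) = 1.312464

a=81.863 sag=25.579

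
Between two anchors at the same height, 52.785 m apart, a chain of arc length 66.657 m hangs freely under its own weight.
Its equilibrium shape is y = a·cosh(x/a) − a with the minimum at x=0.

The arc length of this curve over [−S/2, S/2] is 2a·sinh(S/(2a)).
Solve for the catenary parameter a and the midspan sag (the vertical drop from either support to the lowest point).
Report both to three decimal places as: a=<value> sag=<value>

a=21.801 sag=18.025

seed: a₀ = √(S³/(24(L−S))) = √(52.785³/(24·13.872)) = 21.017963
iter 1: u=1.255712  f(a)=+1.136e+00  f'(a)=-1.540e+00  a ← 21.017963 − (+1.136e+00/-1.540e+00) = 21.755290
iter 2: u=1.213153  f(a)=+6.250e-02  f'(a)=-1.375e+00  a ← 21.755290 − (+6.250e-02/-1.375e+00) = 21.800743
iter 3: u=1.210624  f(a)=+2.137e-04  f'(a)=-1.366e+00  a ← 21.800743 − (+2.137e-04/-1.366e+00) = 21.800900
iter 4: u=1.210615  f(a)=+2.516e-09  f'(a)=-1.366e+00  a ← 21.800900 − (+2.516e-09/-1.366e+00) = 21.800900
iter 5: u=1.210615  f(a)=+1.421e-14  f'(a)=-1.366e+00  a ← 21.800900 − (+1.421e-14/-1.366e+00) = 21.800900
converged: |Δa| < 1e-12 after 5 iterations
sag = a·(cosh(S/(2a)) − 1) = 21.800900·(cosh(1.210615) − 1) = 18.024571
T_max/T_min = cosh(S/(2a)) = 1.826781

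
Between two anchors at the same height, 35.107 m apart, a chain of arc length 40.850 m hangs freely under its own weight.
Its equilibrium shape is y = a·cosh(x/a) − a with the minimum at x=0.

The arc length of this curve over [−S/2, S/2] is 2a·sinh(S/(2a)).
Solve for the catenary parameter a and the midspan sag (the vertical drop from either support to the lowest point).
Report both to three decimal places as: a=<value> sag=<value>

seed: a₀ = √(S³/(24(L−S))) = √(35.107³/(24·5.743)) = 17.718035
iter 1: u=0.990714  f(a)=+2.885e-01  f'(a)=-7.142e-01  a ← 17.718035 − (+2.885e-01/-7.142e-01) = 18.122029
iter 2: u=0.968628  f(a)=+1.016e-02  f'(a)=-6.647e-01  a ← 18.122029 − (+1.016e-02/-6.647e-01) = 18.137319
iter 3: u=0.967811  f(a)=+1.363e-05  f'(a)=-6.629e-01  a ← 18.137319 − (+1.363e-05/-6.629e-01) = 18.137340
iter 4: u=0.967810  f(a)=+2.458e-11  f'(a)=-6.629e-01  a ← 18.137340 − (+2.458e-11/-6.629e-01) = 18.137340
iter 5: u=0.967810  f(a)=+7.105e-15  f'(a)=-6.629e-01  a ← 18.137340 − (+7.105e-15/-6.629e-01) = 18.137340
converged: |Δa| < 1e-12 after 5 iterations
sag = a·(cosh(S/(2a)) − 1) = 18.137340·(cosh(0.967810) − 1) = 9.178292
T_max/T_min = cosh(S/(2a)) = 1.506044

a=18.137 sag=9.178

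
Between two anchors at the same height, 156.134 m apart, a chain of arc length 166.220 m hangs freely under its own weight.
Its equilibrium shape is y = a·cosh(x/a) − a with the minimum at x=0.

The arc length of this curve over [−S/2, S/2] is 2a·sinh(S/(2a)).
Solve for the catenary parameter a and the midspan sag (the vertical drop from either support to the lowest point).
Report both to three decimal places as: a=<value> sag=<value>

a=126.593 sag=24.844

seed: a₀ = √(S³/(24(L−S))) = √(156.134³/(24·10.086)) = 125.395262
iter 1: u=0.622567  f(a)=+1.973e-01  f'(a)=-1.672e-01  a ← 125.395262 − (+1.973e-01/-1.672e-01) = 126.575213
iter 2: u=0.616764  f(a)=+2.819e-03  f'(a)=-1.624e-01  a ← 126.575213 − (+2.819e-03/-1.624e-01) = 126.592568
iter 3: u=0.616679  f(a)=+5.942e-07  f'(a)=-1.624e-01  a ← 126.592568 − (+5.942e-07/-1.624e-01) = 126.592572
iter 4: u=0.616679  f(a)=+2.842e-14  f'(a)=-1.624e-01  a ← 126.592572 − (+2.842e-14/-1.624e-01) = 126.592572
converged: |Δa| < 1e-12 after 4 iterations
sag = a·(cosh(S/(2a)) − 1) = 126.592572·(cosh(0.616679) − 1) = 24.843723
T_max/T_min = cosh(S/(2a)) = 1.196249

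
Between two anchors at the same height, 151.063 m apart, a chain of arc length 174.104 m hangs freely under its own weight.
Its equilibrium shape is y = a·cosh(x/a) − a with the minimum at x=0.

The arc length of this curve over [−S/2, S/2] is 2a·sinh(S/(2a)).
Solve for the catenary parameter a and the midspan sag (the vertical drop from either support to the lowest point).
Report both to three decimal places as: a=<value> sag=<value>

seed: a₀ = √(S³/(24(L−S))) = √(151.063³/(24·23.041)) = 78.955225
iter 1: u=0.956637  f(a)=+1.078e+00  f'(a)=-6.388e-01  a ← 78.955225 − (+1.078e+00/-6.388e-01) = 80.641998
iter 2: u=0.936627  f(a)=+3.550e-02  f'(a)=-5.974e-01  a ← 80.641998 − (+3.550e-02/-5.974e-01) = 80.701424
iter 3: u=0.935938  f(a)=+4.144e-05  f'(a)=-5.960e-01  a ← 80.701424 − (+4.144e-05/-5.960e-01) = 80.701494
iter 4: u=0.935937  f(a)=+5.659e-11  f'(a)=-5.960e-01  a ← 80.701494 − (+5.659e-11/-5.960e-01) = 80.701494
iter 5: u=0.935937  f(a)=+0.000e+00  f'(a)=-5.960e-01  a ← 80.701494 − (+0.000e+00/-5.960e-01) = 80.701494
converged: |Δa| < 1e-12 after 5 iterations
sag = a·(cosh(S/(2a)) − 1) = 80.701494·(cosh(0.935937) − 1) = 38.003105
T_max/T_min = cosh(S/(2a)) = 1.470910

a=80.701 sag=38.003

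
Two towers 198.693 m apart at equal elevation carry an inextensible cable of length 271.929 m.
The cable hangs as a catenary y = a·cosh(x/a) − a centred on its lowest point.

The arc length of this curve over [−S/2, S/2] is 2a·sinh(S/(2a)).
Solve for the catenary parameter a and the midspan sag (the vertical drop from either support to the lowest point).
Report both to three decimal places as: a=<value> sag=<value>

a=70.223 sag=82.805

seed: a₀ = √(S³/(24(L−S))) = √(198.693³/(24·73.236)) = 66.804531
iter 1: u=1.487122  f(a)=+8.538e+00  f'(a)=-2.717e+00  a ← 66.804531 − (+8.538e+00/-2.717e+00) = 69.946562
iter 2: u=1.420320  f(a)=+6.393e-01  f'(a)=-2.324e+00  a ← 69.946562 − (+6.393e-01/-2.324e+00) = 70.221615
iter 3: u=1.414757  f(a)=+4.226e-03  f'(a)=-2.294e+00  a ← 70.221615 − (+4.226e-03/-2.294e+00) = 70.223457
iter 4: u=1.414720  f(a)=+1.873e-07  f'(a)=-2.293e+00  a ← 70.223457 − (+1.873e-07/-2.293e+00) = 70.223457
iter 5: u=1.414720  f(a)=+0.000e+00  f'(a)=-2.293e+00  a ← 70.223457 − (+0.000e+00/-2.293e+00) = 70.223457
converged: |Δa| < 1e-12 after 5 iterations
sag = a·(cosh(S/(2a)) − 1) = 70.223457·(cosh(1.414720) − 1) = 82.804904
T_max/T_min = cosh(S/(2a)) = 2.179163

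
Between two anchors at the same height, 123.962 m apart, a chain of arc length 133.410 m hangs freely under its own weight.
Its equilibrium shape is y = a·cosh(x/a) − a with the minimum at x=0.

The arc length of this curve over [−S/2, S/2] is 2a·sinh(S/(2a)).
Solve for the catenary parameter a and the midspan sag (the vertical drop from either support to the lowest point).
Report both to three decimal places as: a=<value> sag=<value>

a=92.685 sag=21.508

seed: a₀ = √(S³/(24(L−S))) = √(123.962³/(24·9.448)) = 91.655240
iter 1: u=0.676241  f(a)=+2.184e-01  f'(a)=-2.157e-01  a ← 91.655240 − (+2.184e-01/-2.157e-01) = 92.667519
iter 2: u=0.668854  f(a)=+3.671e-03  f'(a)=-2.085e-01  a ← 92.667519 − (+3.671e-03/-2.085e-01) = 92.685121
iter 3: u=0.668727  f(a)=+1.076e-06  f'(a)=-2.084e-01  a ← 92.685121 − (+1.076e-06/-2.084e-01) = 92.685127
iter 4: u=0.668726  f(a)=+1.137e-13  f'(a)=-2.084e-01  a ← 92.685127 − (+1.137e-13/-2.084e-01) = 92.685127
converged: |Δa| < 1e-12 after 4 iterations
sag = a·(cosh(S/(2a)) − 1) = 92.685127·(cosh(0.668726) − 1) = 21.508086
T_max/T_min = cosh(S/(2a)) = 1.232055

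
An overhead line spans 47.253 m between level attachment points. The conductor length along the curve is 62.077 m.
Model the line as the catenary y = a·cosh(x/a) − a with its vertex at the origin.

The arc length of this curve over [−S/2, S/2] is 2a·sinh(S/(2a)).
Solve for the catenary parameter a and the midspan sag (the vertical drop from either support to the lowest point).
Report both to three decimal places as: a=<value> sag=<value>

a=17.979 sag=17.891

seed: a₀ = √(S³/(24(L−S))) = √(47.253³/(24·14.824)) = 17.220896
iter 1: u=1.371967  f(a)=+1.459e+00  f'(a)=-2.068e+00  a ← 17.220896 − (+1.459e+00/-2.068e+00) = 17.926490
iter 2: u=1.317966  f(a)=+9.448e-02  f'(a)=-1.808e+00  a ← 17.926490 − (+9.448e-02/-1.808e+00) = 17.978739
iter 3: u=1.314136  f(a)=+4.567e-04  f'(a)=-1.791e+00  a ← 17.978739 − (+4.567e-04/-1.791e+00) = 17.978994
iter 4: u=1.314117  f(a)=+1.078e-08  f'(a)=-1.791e+00  a ← 17.978994 − (+1.078e-08/-1.791e+00) = 17.978994
iter 5: u=1.314117  f(a)=+7.105e-15  f'(a)=-1.791e+00  a ← 17.978994 − (+7.105e-15/-1.791e+00) = 17.978994
converged: |Δa| < 1e-12 after 5 iterations
sag = a·(cosh(S/(2a)) − 1) = 17.978994·(cosh(1.314117) − 1) = 17.890669
T_max/T_min = cosh(S/(2a)) = 1.995087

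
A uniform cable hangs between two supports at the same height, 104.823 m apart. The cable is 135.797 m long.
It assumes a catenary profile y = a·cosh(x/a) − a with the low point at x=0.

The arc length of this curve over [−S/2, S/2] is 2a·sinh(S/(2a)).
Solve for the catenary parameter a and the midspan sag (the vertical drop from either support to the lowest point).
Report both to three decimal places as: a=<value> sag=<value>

a=41.000 sag=38.317

seed: a₀ = √(S³/(24(L−S))) = √(104.823³/(24·30.974)) = 39.362313
iter 1: u=1.331515  f(a)=+2.865e+00  f'(a)=-1.871e+00  a ← 39.362313 − (+2.865e+00/-1.871e+00) = 40.893278
iter 2: u=1.281665  f(a)=+1.756e-01  f'(a)=-1.648e+00  a ← 40.893278 − (+1.756e-01/-1.648e+00) = 40.999828
iter 3: u=1.278335  f(a)=+7.552e-04  f'(a)=-1.634e+00  a ← 40.999828 − (+7.552e-04/-1.634e+00) = 41.000290
iter 4: u=1.278320  f(a)=+1.410e-08  f'(a)=-1.634e+00  a ← 41.000290 − (+1.410e-08/-1.634e+00) = 41.000290
iter 5: u=1.278320  f(a)=+0.000e+00  f'(a)=-1.634e+00  a ← 41.000290 − (+0.000e+00/-1.634e+00) = 41.000290
converged: |Δa| < 1e-12 after 5 iterations
sag = a·(cosh(S/(2a)) − 1) = 41.000290·(cosh(1.278320) − 1) = 38.316985
T_max/T_min = cosh(S/(2a)) = 1.934554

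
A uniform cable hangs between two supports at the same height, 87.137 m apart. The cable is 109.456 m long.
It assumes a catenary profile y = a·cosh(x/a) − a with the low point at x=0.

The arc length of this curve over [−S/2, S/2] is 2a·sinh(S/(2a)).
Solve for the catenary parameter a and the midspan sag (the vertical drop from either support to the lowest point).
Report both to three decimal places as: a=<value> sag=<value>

seed: a₀ = √(S³/(24(L−S))) = √(87.137³/(24·22.319)) = 35.144787
iter 1: u=1.239686  f(a)=+1.779e+00  f'(a)=-1.476e+00  a ← 35.144787 − (+1.779e+00/-1.476e+00) = 36.349885
iter 2: u=1.198587  f(a)=+9.561e-02  f'(a)=-1.322e+00  a ← 36.349885 − (+9.561e-02/-1.322e+00) = 36.422229
iter 3: u=1.196206  f(a)=+3.108e-04  f'(a)=-1.313e+00  a ← 36.422229 − (+3.108e-04/-1.313e+00) = 36.422465
iter 4: u=1.196199  f(a)=+3.307e-09  f'(a)=-1.313e+00  a ← 36.422465 − (+3.307e-09/-1.313e+00) = 36.422465
iter 5: u=1.196199  f(a)=+0.000e+00  f'(a)=-1.313e+00  a ← 36.422465 − (+0.000e+00/-1.313e+00) = 36.422465
converged: |Δa| < 1e-12 after 5 iterations
sag = a·(cosh(S/(2a)) − 1) = 36.422465·(cosh(1.196199) − 1) = 29.317553
T_max/T_min = cosh(S/(2a)) = 1.804930

a=36.422 sag=29.318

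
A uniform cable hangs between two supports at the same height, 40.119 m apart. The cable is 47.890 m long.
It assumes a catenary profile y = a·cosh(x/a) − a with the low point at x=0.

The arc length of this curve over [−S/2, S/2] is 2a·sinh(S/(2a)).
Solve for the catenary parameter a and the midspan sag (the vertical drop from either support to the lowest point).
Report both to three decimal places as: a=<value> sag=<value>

seed: a₀ = √(S³/(24(L−S))) = √(40.119³/(24·7.771)) = 18.607202
iter 1: u=1.078050  f(a)=+4.643e-01  f'(a)=-9.365e-01  a ← 18.607202 − (+4.643e-01/-9.365e-01) = 19.102973
iter 2: u=1.050072  f(a)=+1.920e-02  f'(a)=-8.604e-01  a ← 19.102973 − (+1.920e-02/-8.604e-01) = 19.125289
iter 3: u=1.048847  f(a)=+3.599e-05  f'(a)=-8.572e-01  a ← 19.125289 − (+3.599e-05/-8.572e-01) = 19.125331
iter 4: u=1.048845  f(a)=+1.269e-10  f'(a)=-8.572e-01  a ← 19.125331 − (+1.269e-10/-8.572e-01) = 19.125331
iter 5: u=1.048845  f(a)=+0.000e+00  f'(a)=-8.572e-01  a ← 19.125331 − (+0.000e+00/-8.572e-01) = 19.125331
converged: |Δa| < 1e-12 after 5 iterations
sag = a·(cosh(S/(2a)) − 1) = 19.125331·(cosh(1.048845) − 1) = 11.520081
T_max/T_min = cosh(S/(2a)) = 1.602347

a=19.125 sag=11.520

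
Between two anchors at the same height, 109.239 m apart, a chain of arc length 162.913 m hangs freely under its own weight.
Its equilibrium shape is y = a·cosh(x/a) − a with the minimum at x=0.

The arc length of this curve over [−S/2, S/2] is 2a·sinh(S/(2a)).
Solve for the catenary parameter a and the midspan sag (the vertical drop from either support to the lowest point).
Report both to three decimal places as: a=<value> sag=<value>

seed: a₀ = √(S³/(24(L−S))) = √(109.239³/(24·53.674)) = 31.811121
iter 1: u=1.716994  f(a)=+8.490e+00  f'(a)=-4.480e+00  a ← 31.811121 − (+8.490e+00/-4.480e+00) = 33.706289
iter 2: u=1.620454  f(a)=+8.179e-01  f'(a)=-3.655e+00  a ← 33.706289 − (+8.179e-01/-3.655e+00) = 33.930069
iter 3: u=1.609767  f(a)=+9.377e-03  f'(a)=-3.572e+00  a ← 33.930069 − (+9.377e-03/-3.572e+00) = 33.932694
iter 4: u=1.609642  f(a)=+1.264e-06  f'(a)=-3.571e+00  a ← 33.932694 − (+1.264e-06/-3.571e+00) = 33.932694
iter 5: u=1.609642  f(a)=+5.684e-14  f'(a)=-3.571e+00  a ← 33.932694 − (+5.684e-14/-3.571e+00) = 33.932694
converged: |Δa| < 1e-12 after 5 iterations
sag = a·(cosh(S/(2a)) − 1) = 33.932694·(cosh(1.609642) − 1) = 54.308958
T_max/T_min = cosh(S/(2a)) = 2.600491

a=33.933 sag=54.309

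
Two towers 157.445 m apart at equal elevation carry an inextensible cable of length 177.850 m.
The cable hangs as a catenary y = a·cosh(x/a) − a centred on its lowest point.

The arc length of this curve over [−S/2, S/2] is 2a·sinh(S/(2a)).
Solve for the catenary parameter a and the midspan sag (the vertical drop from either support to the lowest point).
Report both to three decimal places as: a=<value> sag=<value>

a=90.959 sag=36.246

seed: a₀ = √(S³/(24(L−S))) = √(157.445³/(24·20.405)) = 89.272848
iter 1: u=0.881819  f(a)=+8.082e-01  f'(a)=-4.937e-01  a ← 89.272848 − (+8.082e-01/-4.937e-01) = 90.909918
iter 2: u=0.865940  f(a)=+2.277e-02  f'(a)=-4.662e-01  a ← 90.909918 − (+2.277e-02/-4.662e-01) = 90.958750
iter 3: u=0.865475  f(a)=+1.923e-05  f'(a)=-4.654e-01  a ← 90.958750 − (+1.923e-05/-4.654e-01) = 90.958791
iter 4: u=0.865474  f(a)=+1.373e-11  f'(a)=-4.654e-01  a ← 90.958791 − (+1.373e-11/-4.654e-01) = 90.958791
converged: |Δa| < 1e-12 after 4 iterations
sag = a·(cosh(S/(2a)) − 1) = 90.958791·(cosh(0.865474) − 1) = 36.246387
T_max/T_min = cosh(S/(2a)) = 1.398492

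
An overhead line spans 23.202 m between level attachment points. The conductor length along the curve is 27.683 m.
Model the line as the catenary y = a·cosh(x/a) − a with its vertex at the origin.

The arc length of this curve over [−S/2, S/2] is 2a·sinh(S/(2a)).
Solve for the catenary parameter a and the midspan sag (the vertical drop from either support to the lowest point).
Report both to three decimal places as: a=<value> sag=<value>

seed: a₀ = √(S³/(24(L−S))) = √(23.202³/(24·4.481)) = 10.776929
iter 1: u=1.076466  f(a)=+2.669e-01  f'(a)=-9.320e-01  a ← 10.776929 − (+2.669e-01/-9.320e-01) = 11.063298
iter 2: u=1.048602  f(a)=+1.101e-02  f'(a)=-8.566e-01  a ← 11.063298 − (+1.101e-02/-8.566e-01) = 11.076150
iter 3: u=1.047386  f(a)=+2.051e-05  f'(a)=-8.534e-01  a ← 11.076150 − (+2.051e-05/-8.534e-01) = 11.076174
iter 4: u=1.047383  f(a)=+7.151e-11  f'(a)=-8.534e-01  a ← 11.076174 − (+7.151e-11/-8.534e-01) = 11.076174
iter 5: u=1.047383  f(a)=-3.553e-15  f'(a)=-8.534e-01  a ← 11.076174 − (-3.553e-15/-8.534e-01) = 11.076174
converged: |Δa| < 1e-12 after 5 iterations
sag = a·(cosh(S/(2a)) − 1) = 11.076174·(cosh(1.047383) − 1) = 6.651453
T_max/T_min = cosh(S/(2a)) = 1.600519

a=11.076 sag=6.651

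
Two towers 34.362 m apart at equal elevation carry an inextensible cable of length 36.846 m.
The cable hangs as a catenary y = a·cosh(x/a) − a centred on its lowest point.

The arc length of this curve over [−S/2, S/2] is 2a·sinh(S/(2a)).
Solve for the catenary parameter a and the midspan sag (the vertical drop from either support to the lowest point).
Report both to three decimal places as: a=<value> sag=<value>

seed: a₀ = √(S³/(24(L−S))) = √(34.362³/(24·2.484)) = 26.087727
iter 1: u=0.658586  f(a)=+5.443e-02  f'(a)=-1.988e-01  a ← 26.087727 − (+5.443e-02/-1.988e-01) = 26.361485
iter 2: u=0.651746  f(a)=+8.686e-04  f'(a)=-1.925e-01  a ← 26.361485 − (+8.686e-04/-1.925e-01) = 26.365997
iter 3: u=0.651635  f(a)=+2.292e-07  f'(a)=-1.924e-01  a ← 26.365997 − (+2.292e-07/-1.924e-01) = 26.365998
iter 4: u=0.651635  f(a)=+1.421e-14  f'(a)=-1.924e-01  a ← 26.365998 − (+1.421e-14/-1.924e-01) = 26.365998
converged: |Δa| < 1e-12 after 4 iterations
sag = a·(cosh(S/(2a)) − 1) = 26.365998·(cosh(0.651635) − 1) = 5.798777
T_max/T_min = cosh(S/(2a)) = 1.219934

a=26.366 sag=5.799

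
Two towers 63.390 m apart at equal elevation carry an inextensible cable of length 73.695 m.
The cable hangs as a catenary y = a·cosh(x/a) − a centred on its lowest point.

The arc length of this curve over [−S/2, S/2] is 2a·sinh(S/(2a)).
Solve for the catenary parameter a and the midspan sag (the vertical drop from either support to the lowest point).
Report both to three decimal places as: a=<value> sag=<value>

a=32.847 sag=16.515

seed: a₀ = √(S³/(24(L−S))) = √(63.390³/(24·10.305)) = 32.092349
iter 1: u=0.987619  f(a)=+5.144e-01  f'(a)=-7.071e-01  a ← 32.092349 − (+5.144e-01/-7.071e-01) = 32.819858
iter 2: u=0.965726  f(a)=+1.801e-02  f'(a)=-6.583e-01  a ← 32.819858 − (+1.801e-02/-6.583e-01) = 32.847217
iter 3: u=0.964922  f(a)=+2.386e-05  f'(a)=-6.566e-01  a ← 32.847217 − (+2.386e-05/-6.566e-01) = 32.847254
iter 4: u=0.964921  f(a)=+4.198e-11  f'(a)=-6.566e-01  a ← 32.847254 − (+4.198e-11/-6.566e-01) = 32.847254
iter 5: u=0.964921  f(a)=+0.000e+00  f'(a)=-6.566e-01  a ← 32.847254 − (+0.000e+00/-6.566e-01) = 32.847254
converged: |Δa| < 1e-12 after 5 iterations
sag = a·(cosh(S/(2a)) − 1) = 32.847254·(cosh(0.964921) − 1) = 16.515489
T_max/T_min = cosh(S/(2a)) = 1.502797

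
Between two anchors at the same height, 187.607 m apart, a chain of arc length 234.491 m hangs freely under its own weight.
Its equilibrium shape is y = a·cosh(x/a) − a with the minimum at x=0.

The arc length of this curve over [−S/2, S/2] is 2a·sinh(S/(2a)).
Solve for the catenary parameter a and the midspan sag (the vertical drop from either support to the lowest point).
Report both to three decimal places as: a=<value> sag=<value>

seed: a₀ = √(S³/(24(L−S))) = √(187.607³/(24·46.884)) = 76.604734
iter 1: u=1.224513  f(a)=+3.643e+00  f'(a)=-1.418e+00  a ← 76.604734 − (+3.643e+00/-1.418e+00) = 79.174475
iter 2: u=1.184769  f(a)=+1.913e-01  f'(a)=-1.272e+00  a ← 79.174475 − (+1.913e-01/-1.272e+00) = 79.324865
iter 3: u=1.182523  f(a)=+5.926e-04  f'(a)=-1.264e+00  a ← 79.324865 − (+5.926e-04/-1.264e+00) = 79.325334
iter 4: u=1.182516  f(a)=+5.723e-09  f'(a)=-1.264e+00  a ← 79.325334 − (+5.723e-09/-1.264e+00) = 79.325334
iter 5: u=1.182516  f(a)=+0.000e+00  f'(a)=-1.264e+00  a ← 79.325334 − (+0.000e+00/-1.264e+00) = 79.325334
converged: |Δa| < 1e-12 after 5 iterations
sag = a·(cosh(S/(2a)) − 1) = 79.325334·(cosh(1.182516) − 1) = 62.233897
T_max/T_min = cosh(S/(2a)) = 1.784540

a=79.325 sag=62.234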